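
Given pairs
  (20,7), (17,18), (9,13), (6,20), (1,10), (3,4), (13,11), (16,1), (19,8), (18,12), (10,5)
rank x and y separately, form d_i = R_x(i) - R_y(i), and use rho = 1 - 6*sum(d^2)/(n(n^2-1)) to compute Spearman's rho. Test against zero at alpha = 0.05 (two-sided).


Step 1: Rank x and y separately (midranks; no ties here).
rank(x): 20->11, 17->8, 9->4, 6->3, 1->1, 3->2, 13->6, 16->7, 19->10, 18->9, 10->5
rank(y): 7->4, 18->10, 13->9, 20->11, 10->6, 4->2, 11->7, 1->1, 8->5, 12->8, 5->3
Step 2: d_i = R_x(i) - R_y(i); compute d_i^2.
  (11-4)^2=49, (8-10)^2=4, (4-9)^2=25, (3-11)^2=64, (1-6)^2=25, (2-2)^2=0, (6-7)^2=1, (7-1)^2=36, (10-5)^2=25, (9-8)^2=1, (5-3)^2=4
sum(d^2) = 234.
Step 3: rho = 1 - 6*234 / (11*(11^2 - 1)) = 1 - 1404/1320 = -0.063636.
Step 4: Under H0, t = rho * sqrt((n-2)/(1-rho^2)) = -0.1913 ~ t(9).
Step 5: Two-sided p-value from the t-distribution with 9 df = 0.852539.
Step 6: alpha = 0.05. fail to reject H0.

rho = -0.0636, p = 0.852539, fail to reject H0 at alpha = 0.05.


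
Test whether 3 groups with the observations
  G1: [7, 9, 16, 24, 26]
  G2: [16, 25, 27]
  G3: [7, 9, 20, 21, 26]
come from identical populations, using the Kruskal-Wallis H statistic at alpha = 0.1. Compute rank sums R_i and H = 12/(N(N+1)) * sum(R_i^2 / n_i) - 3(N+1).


Step 1: Combine all N = 13 observations and assign midranks.
sorted (value, group, rank): (7,G1,1.5), (7,G3,1.5), (9,G1,3.5), (9,G3,3.5), (16,G1,5.5), (16,G2,5.5), (20,G3,7), (21,G3,8), (24,G1,9), (25,G2,10), (26,G1,11.5), (26,G3,11.5), (27,G2,13)
Step 2: Sum ranks within each group.
R_1 = 31 (n_1 = 5)
R_2 = 28.5 (n_2 = 3)
R_3 = 31.5 (n_3 = 5)
Step 3: H = 12/(N(N+1)) * sum(R_i^2/n_i) - 3(N+1)
     = 12/(13*14) * (31^2/5 + 28.5^2/3 + 31.5^2/5) - 3*14
     = 0.065934 * 661.4 - 42
     = 1.608791.
Step 4: Ties present; correction factor C = 1 - 24/(13^3 - 13) = 0.989011. Corrected H = 1.608791 / 0.989011 = 1.626667.
Step 5: Under H0, H ~ chi^2(2); p-value = 0.443378.
Step 6: alpha = 0.1. fail to reject H0.

H = 1.6267, df = 2, p = 0.443378, fail to reject H0.


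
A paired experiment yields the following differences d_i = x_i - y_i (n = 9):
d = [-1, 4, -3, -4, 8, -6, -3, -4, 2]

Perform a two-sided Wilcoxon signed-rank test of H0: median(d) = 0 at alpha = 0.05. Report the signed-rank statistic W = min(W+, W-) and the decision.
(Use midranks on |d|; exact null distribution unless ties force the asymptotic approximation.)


Step 1: Drop any zero differences (none here) and take |d_i|.
|d| = [1, 4, 3, 4, 8, 6, 3, 4, 2]
Step 2: Midrank |d_i| (ties get averaged ranks).
ranks: |1|->1, |4|->6, |3|->3.5, |4|->6, |8|->9, |6|->8, |3|->3.5, |4|->6, |2|->2
Step 3: Attach original signs; sum ranks with positive sign and with negative sign.
W+ = 6 + 9 + 2 = 17
W- = 1 + 3.5 + 6 + 8 + 3.5 + 6 = 28
(Check: W+ + W- = 45 should equal n(n+1)/2 = 45.)
Step 4: Test statistic W = min(W+, W-) = 17.
Step 5: Ties in |d|, so use the tie-corrected normal approximation.
        E[W] = n(n+1)/4 = 9*10/4 = 22.5.
        Tie groups: |d|=3 (t=2), |d|=4 (t=3); sum(t^3 - t) = 30.
        Var[W] = n(n+1)(2n+1)/24 - sum(t^3-t)/48 = 1710/24 - 30/48 = 70.625.
        z = (W - E[W]) / sqrt(Var[W]) = (17 - 22.5) / 8.4039 = -0.6545.
        Two-sided p = 2*Phi(z) = 0.512815.
Step 6: alpha = 0.05. fail to reject H0.

W+ = 17, W- = 28, W = min = 17, p = 0.512815, fail to reject H0.


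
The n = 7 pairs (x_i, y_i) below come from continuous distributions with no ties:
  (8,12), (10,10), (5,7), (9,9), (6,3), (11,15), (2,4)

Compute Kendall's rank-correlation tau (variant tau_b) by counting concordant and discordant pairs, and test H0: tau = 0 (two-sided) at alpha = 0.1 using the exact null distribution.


Step 1: Enumerate the 21 unordered pairs (i,j) with i<j and classify each by sign(x_j-x_i) * sign(y_j-y_i).
  (1,2):dx=+2,dy=-2->D; (1,3):dx=-3,dy=-5->C; (1,4):dx=+1,dy=-3->D; (1,5):dx=-2,dy=-9->C
  (1,6):dx=+3,dy=+3->C; (1,7):dx=-6,dy=-8->C; (2,3):dx=-5,dy=-3->C; (2,4):dx=-1,dy=-1->C
  (2,5):dx=-4,dy=-7->C; (2,6):dx=+1,dy=+5->C; (2,7):dx=-8,dy=-6->C; (3,4):dx=+4,dy=+2->C
  (3,5):dx=+1,dy=-4->D; (3,6):dx=+6,dy=+8->C; (3,7):dx=-3,dy=-3->C; (4,5):dx=-3,dy=-6->C
  (4,6):dx=+2,dy=+6->C; (4,7):dx=-7,dy=-5->C; (5,6):dx=+5,dy=+12->C; (5,7):dx=-4,dy=+1->D
  (6,7):dx=-9,dy=-11->C
Step 2: C = 17, D = 4, total pairs = 21.
Step 3: tau = (C - D)/(n(n-1)/2) = (17 - 4)/21 = 0.619048.
Step 4: Exact two-sided p-value (enumerate n! = 5040 permutations of y under H0): p = 0.069048.
Step 5: alpha = 0.1. reject H0.

tau_b = 0.6190 (C=17, D=4), p = 0.069048, reject H0.


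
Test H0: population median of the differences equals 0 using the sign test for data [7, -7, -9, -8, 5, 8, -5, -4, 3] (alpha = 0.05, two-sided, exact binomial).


Step 1: Discard zero differences. Original n = 9; n_eff = number of nonzero differences = 9.
Nonzero differences (with sign): +7, -7, -9, -8, +5, +8, -5, -4, +3
Step 2: Count signs: positive = 4, negative = 5.
Step 3: Under H0: P(positive) = 0.5, so the number of positives S ~ Bin(9, 0.5).
Step 4: Two-sided exact p-value = sum of Bin(9,0.5) probabilities at or below the observed probability = 1.000000.
Step 5: alpha = 0.05. fail to reject H0.

n_eff = 9, pos = 4, neg = 5, p = 1.000000, fail to reject H0.


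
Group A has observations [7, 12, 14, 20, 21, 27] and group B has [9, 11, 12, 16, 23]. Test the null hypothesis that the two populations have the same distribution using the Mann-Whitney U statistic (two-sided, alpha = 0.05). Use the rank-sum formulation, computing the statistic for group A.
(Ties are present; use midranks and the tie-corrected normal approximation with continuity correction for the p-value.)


Step 1: Combine and sort all 11 observations; assign midranks.
sorted (value, group): (7,X), (9,Y), (11,Y), (12,X), (12,Y), (14,X), (16,Y), (20,X), (21,X), (23,Y), (27,X)
ranks: 7->1, 9->2, 11->3, 12->4.5, 12->4.5, 14->6, 16->7, 20->8, 21->9, 23->10, 27->11
Step 2: Rank sum for X: R1 = 1 + 4.5 + 6 + 8 + 9 + 11 = 39.5.
Step 3: U_X = R1 - n1(n1+1)/2 = 39.5 - 6*7/2 = 39.5 - 21 = 18.5.
       U_Y = n1*n2 - U_X = 30 - 18.5 = 11.5.
Step 4: Ties are present, so use the tie-corrected normal approximation (with continuity correction) for the p-value.
Step 5: p-value = 0.583025; compare to alpha = 0.05. fail to reject H0.

U_X = 18.5, p = 0.583025, fail to reject H0 at alpha = 0.05.


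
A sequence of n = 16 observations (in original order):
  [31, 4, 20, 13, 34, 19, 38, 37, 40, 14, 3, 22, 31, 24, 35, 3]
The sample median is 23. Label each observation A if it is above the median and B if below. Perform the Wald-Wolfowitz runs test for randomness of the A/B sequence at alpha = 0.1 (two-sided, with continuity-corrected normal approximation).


Step 1: Compute median = 23; label A = above, B = below.
Labels in order: ABBBABAAABBBAAAB  (n_A = 8, n_B = 8)
Step 2: Count runs R = 8.
Step 3: Under H0 (random ordering), E[R] = 2*n_A*n_B/(n_A+n_B) + 1 = 2*8*8/16 + 1 = 9.0000.
        Var[R] = 2*n_A*n_B*(2*n_A*n_B - n_A - n_B) / ((n_A+n_B)^2 * (n_A+n_B-1)) = 14336/3840 = 3.7333.
        SD[R] = 1.9322.
Step 4: Continuity-corrected z = (R + 0.5 - E[R]) / SD[R] = (8 + 0.5 - 9.0000) / 1.9322 = -0.2588.
Step 5: Two-sided p-value via normal approximation = 2*(1 - Phi(|z|)) = 0.795809.
Step 6: alpha = 0.1. fail to reject H0.

R = 8, z = -0.2588, p = 0.795809, fail to reject H0.


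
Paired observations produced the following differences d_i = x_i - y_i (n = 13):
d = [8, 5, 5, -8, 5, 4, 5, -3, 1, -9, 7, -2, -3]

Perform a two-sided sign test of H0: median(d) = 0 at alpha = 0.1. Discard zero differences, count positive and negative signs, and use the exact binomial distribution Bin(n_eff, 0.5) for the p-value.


Step 1: Discard zero differences. Original n = 13; n_eff = number of nonzero differences = 13.
Nonzero differences (with sign): +8, +5, +5, -8, +5, +4, +5, -3, +1, -9, +7, -2, -3
Step 2: Count signs: positive = 8, negative = 5.
Step 3: Under H0: P(positive) = 0.5, so the number of positives S ~ Bin(13, 0.5).
Step 4: Two-sided exact p-value = sum of Bin(13,0.5) probabilities at or below the observed probability = 0.581055.
Step 5: alpha = 0.1. fail to reject H0.

n_eff = 13, pos = 8, neg = 5, p = 0.581055, fail to reject H0.


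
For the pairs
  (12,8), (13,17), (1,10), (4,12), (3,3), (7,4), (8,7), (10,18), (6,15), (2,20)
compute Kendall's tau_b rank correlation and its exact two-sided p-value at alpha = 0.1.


Step 1: Enumerate the 45 unordered pairs (i,j) with i<j and classify each by sign(x_j-x_i) * sign(y_j-y_i).
  (1,2):dx=+1,dy=+9->C; (1,3):dx=-11,dy=+2->D; (1,4):dx=-8,dy=+4->D; (1,5):dx=-9,dy=-5->C
  (1,6):dx=-5,dy=-4->C; (1,7):dx=-4,dy=-1->C; (1,8):dx=-2,dy=+10->D; (1,9):dx=-6,dy=+7->D
  (1,10):dx=-10,dy=+12->D; (2,3):dx=-12,dy=-7->C; (2,4):dx=-9,dy=-5->C; (2,5):dx=-10,dy=-14->C
  (2,6):dx=-6,dy=-13->C; (2,7):dx=-5,dy=-10->C; (2,8):dx=-3,dy=+1->D; (2,9):dx=-7,dy=-2->C
  (2,10):dx=-11,dy=+3->D; (3,4):dx=+3,dy=+2->C; (3,5):dx=+2,dy=-7->D; (3,6):dx=+6,dy=-6->D
  (3,7):dx=+7,dy=-3->D; (3,8):dx=+9,dy=+8->C; (3,9):dx=+5,dy=+5->C; (3,10):dx=+1,dy=+10->C
  (4,5):dx=-1,dy=-9->C; (4,6):dx=+3,dy=-8->D; (4,7):dx=+4,dy=-5->D; (4,8):dx=+6,dy=+6->C
  (4,9):dx=+2,dy=+3->C; (4,10):dx=-2,dy=+8->D; (5,6):dx=+4,dy=+1->C; (5,7):dx=+5,dy=+4->C
  (5,8):dx=+7,dy=+15->C; (5,9):dx=+3,dy=+12->C; (5,10):dx=-1,dy=+17->D; (6,7):dx=+1,dy=+3->C
  (6,8):dx=+3,dy=+14->C; (6,9):dx=-1,dy=+11->D; (6,10):dx=-5,dy=+16->D; (7,8):dx=+2,dy=+11->C
  (7,9):dx=-2,dy=+8->D; (7,10):dx=-6,dy=+13->D; (8,9):dx=-4,dy=-3->C; (8,10):dx=-8,dy=+2->D
  (9,10):dx=-4,dy=+5->D
Step 2: C = 25, D = 20, total pairs = 45.
Step 3: tau = (C - D)/(n(n-1)/2) = (25 - 20)/45 = 0.111111.
Step 4: Exact two-sided p-value (enumerate n! = 3628800 permutations of y under H0): p = 0.727490.
Step 5: alpha = 0.1. fail to reject H0.

tau_b = 0.1111 (C=25, D=20), p = 0.727490, fail to reject H0.


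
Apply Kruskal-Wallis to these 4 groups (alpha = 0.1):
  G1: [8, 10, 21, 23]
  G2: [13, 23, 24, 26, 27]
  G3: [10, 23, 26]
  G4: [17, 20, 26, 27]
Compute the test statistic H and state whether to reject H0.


Step 1: Combine all N = 16 observations and assign midranks.
sorted (value, group, rank): (8,G1,1), (10,G1,2.5), (10,G3,2.5), (13,G2,4), (17,G4,5), (20,G4,6), (21,G1,7), (23,G1,9), (23,G2,9), (23,G3,9), (24,G2,11), (26,G2,13), (26,G3,13), (26,G4,13), (27,G2,15.5), (27,G4,15.5)
Step 2: Sum ranks within each group.
R_1 = 19.5 (n_1 = 4)
R_2 = 52.5 (n_2 = 5)
R_3 = 24.5 (n_3 = 3)
R_4 = 39.5 (n_4 = 4)
Step 3: H = 12/(N(N+1)) * sum(R_i^2/n_i) - 3(N+1)
     = 12/(16*17) * (19.5^2/4 + 52.5^2/5 + 24.5^2/3 + 39.5^2/4) - 3*17
     = 0.044118 * 1236.46 - 51
     = 3.549632.
Step 4: Ties present; correction factor C = 1 - 60/(16^3 - 16) = 0.985294. Corrected H = 3.549632 / 0.985294 = 3.602612.
Step 5: Under H0, H ~ chi^2(3); p-value = 0.307696.
Step 6: alpha = 0.1. fail to reject H0.

H = 3.6026, df = 3, p = 0.307696, fail to reject H0.


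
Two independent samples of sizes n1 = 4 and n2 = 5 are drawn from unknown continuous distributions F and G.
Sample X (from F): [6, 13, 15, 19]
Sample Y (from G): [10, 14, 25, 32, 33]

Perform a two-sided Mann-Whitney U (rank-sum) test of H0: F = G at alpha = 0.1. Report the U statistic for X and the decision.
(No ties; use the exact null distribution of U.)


Step 1: Combine and sort all 9 observations; assign midranks.
sorted (value, group): (6,X), (10,Y), (13,X), (14,Y), (15,X), (19,X), (25,Y), (32,Y), (33,Y)
ranks: 6->1, 10->2, 13->3, 14->4, 15->5, 19->6, 25->7, 32->8, 33->9
Step 2: Rank sum for X: R1 = 1 + 3 + 5 + 6 = 15.
Step 3: U_X = R1 - n1(n1+1)/2 = 15 - 4*5/2 = 15 - 10 = 5.
       U_Y = n1*n2 - U_X = 20 - 5 = 15.
Step 4: No ties, so the exact null distribution of U (based on enumerating the C(9,4) = 126 equally likely rank assignments) gives the two-sided p-value.
Step 5: p-value = 0.285714; compare to alpha = 0.1. fail to reject H0.

U_X = 5, p = 0.285714, fail to reject H0 at alpha = 0.1.


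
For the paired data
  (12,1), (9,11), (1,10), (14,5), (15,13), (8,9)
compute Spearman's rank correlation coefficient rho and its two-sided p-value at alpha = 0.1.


Step 1: Rank x and y separately (midranks; no ties here).
rank(x): 12->4, 9->3, 1->1, 14->5, 15->6, 8->2
rank(y): 1->1, 11->5, 10->4, 5->2, 13->6, 9->3
Step 2: d_i = R_x(i) - R_y(i); compute d_i^2.
  (4-1)^2=9, (3-5)^2=4, (1-4)^2=9, (5-2)^2=9, (6-6)^2=0, (2-3)^2=1
sum(d^2) = 32.
Step 3: rho = 1 - 6*32 / (6*(6^2 - 1)) = 1 - 192/210 = 0.085714.
Step 4: Under H0, t = rho * sqrt((n-2)/(1-rho^2)) = 0.1721 ~ t(4).
Step 5: Two-sided p-value from the t-distribution with 4 df = 0.871743.
Step 6: alpha = 0.1. fail to reject H0.

rho = 0.0857, p = 0.871743, fail to reject H0 at alpha = 0.1.


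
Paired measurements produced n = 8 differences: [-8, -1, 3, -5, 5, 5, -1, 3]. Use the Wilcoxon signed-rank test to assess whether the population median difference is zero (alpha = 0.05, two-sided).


Step 1: Drop any zero differences (none here) and take |d_i|.
|d| = [8, 1, 3, 5, 5, 5, 1, 3]
Step 2: Midrank |d_i| (ties get averaged ranks).
ranks: |8|->8, |1|->1.5, |3|->3.5, |5|->6, |5|->6, |5|->6, |1|->1.5, |3|->3.5
Step 3: Attach original signs; sum ranks with positive sign and with negative sign.
W+ = 3.5 + 6 + 6 + 3.5 = 19
W- = 8 + 1.5 + 6 + 1.5 = 17
(Check: W+ + W- = 36 should equal n(n+1)/2 = 36.)
Step 4: Test statistic W = min(W+, W-) = 17.
Step 5: Ties in |d|, so use the tie-corrected normal approximation.
        E[W] = n(n+1)/4 = 8*9/4 = 18.
        Tie groups: |d|=1 (t=2), |d|=3 (t=2), |d|=5 (t=3); sum(t^3 - t) = 36.
        Var[W] = n(n+1)(2n+1)/24 - sum(t^3-t)/48 = 1224/24 - 36/48 = 50.25.
        z = (W - E[W]) / sqrt(Var[W]) = (17 - 18) / 7.0887 = -0.1411.
        Two-sided p = 2*Phi(z) = 0.887815.
Step 6: alpha = 0.05. fail to reject H0.

W+ = 19, W- = 17, W = min = 17, p = 0.887815, fail to reject H0.


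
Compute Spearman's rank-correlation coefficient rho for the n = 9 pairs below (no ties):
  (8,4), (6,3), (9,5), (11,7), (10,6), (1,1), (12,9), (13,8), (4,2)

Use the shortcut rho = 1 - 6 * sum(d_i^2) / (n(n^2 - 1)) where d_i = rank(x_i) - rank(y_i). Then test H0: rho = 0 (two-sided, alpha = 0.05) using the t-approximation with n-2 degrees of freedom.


Step 1: Rank x and y separately (midranks; no ties here).
rank(x): 8->4, 6->3, 9->5, 11->7, 10->6, 1->1, 12->8, 13->9, 4->2
rank(y): 4->4, 3->3, 5->5, 7->7, 6->6, 1->1, 9->9, 8->8, 2->2
Step 2: d_i = R_x(i) - R_y(i); compute d_i^2.
  (4-4)^2=0, (3-3)^2=0, (5-5)^2=0, (7-7)^2=0, (6-6)^2=0, (1-1)^2=0, (8-9)^2=1, (9-8)^2=1, (2-2)^2=0
sum(d^2) = 2.
Step 3: rho = 1 - 6*2 / (9*(9^2 - 1)) = 1 - 12/720 = 0.983333.
Step 4: Under H0, t = rho * sqrt((n-2)/(1-rho^2)) = 14.3096 ~ t(7).
Step 5: Two-sided p-value from the t-distribution with 7 df = 0.000002.
Step 6: alpha = 0.05. reject H0.

rho = 0.9833, p = 0.000002, reject H0 at alpha = 0.05.


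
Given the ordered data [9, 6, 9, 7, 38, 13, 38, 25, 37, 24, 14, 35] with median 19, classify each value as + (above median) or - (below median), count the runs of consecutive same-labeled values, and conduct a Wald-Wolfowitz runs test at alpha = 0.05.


Step 1: Compute median = 19; label A = above, B = below.
Labels in order: BBBBABAAAABA  (n_A = 6, n_B = 6)
Step 2: Count runs R = 6.
Step 3: Under H0 (random ordering), E[R] = 2*n_A*n_B/(n_A+n_B) + 1 = 2*6*6/12 + 1 = 7.0000.
        Var[R] = 2*n_A*n_B*(2*n_A*n_B - n_A - n_B) / ((n_A+n_B)^2 * (n_A+n_B-1)) = 4320/1584 = 2.7273.
        SD[R] = 1.6514.
Step 4: Continuity-corrected z = (R + 0.5 - E[R]) / SD[R] = (6 + 0.5 - 7.0000) / 1.6514 = -0.3028.
Step 5: Two-sided p-value via normal approximation = 2*(1 - Phi(|z|)) = 0.762069.
Step 6: alpha = 0.05. fail to reject H0.

R = 6, z = -0.3028, p = 0.762069, fail to reject H0.


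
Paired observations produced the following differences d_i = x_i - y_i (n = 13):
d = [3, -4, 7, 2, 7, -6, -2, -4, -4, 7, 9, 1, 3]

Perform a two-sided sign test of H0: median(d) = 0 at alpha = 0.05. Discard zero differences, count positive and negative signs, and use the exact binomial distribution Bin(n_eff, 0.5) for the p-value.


Step 1: Discard zero differences. Original n = 13; n_eff = number of nonzero differences = 13.
Nonzero differences (with sign): +3, -4, +7, +2, +7, -6, -2, -4, -4, +7, +9, +1, +3
Step 2: Count signs: positive = 8, negative = 5.
Step 3: Under H0: P(positive) = 0.5, so the number of positives S ~ Bin(13, 0.5).
Step 4: Two-sided exact p-value = sum of Bin(13,0.5) probabilities at or below the observed probability = 0.581055.
Step 5: alpha = 0.05. fail to reject H0.

n_eff = 13, pos = 8, neg = 5, p = 0.581055, fail to reject H0.


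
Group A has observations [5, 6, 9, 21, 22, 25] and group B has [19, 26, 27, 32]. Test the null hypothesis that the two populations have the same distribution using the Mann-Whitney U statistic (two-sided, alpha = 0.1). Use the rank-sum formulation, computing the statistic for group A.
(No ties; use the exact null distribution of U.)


Step 1: Combine and sort all 10 observations; assign midranks.
sorted (value, group): (5,X), (6,X), (9,X), (19,Y), (21,X), (22,X), (25,X), (26,Y), (27,Y), (32,Y)
ranks: 5->1, 6->2, 9->3, 19->4, 21->5, 22->6, 25->7, 26->8, 27->9, 32->10
Step 2: Rank sum for X: R1 = 1 + 2 + 3 + 5 + 6 + 7 = 24.
Step 3: U_X = R1 - n1(n1+1)/2 = 24 - 6*7/2 = 24 - 21 = 3.
       U_Y = n1*n2 - U_X = 24 - 3 = 21.
Step 4: No ties, so the exact null distribution of U (based on enumerating the C(10,6) = 210 equally likely rank assignments) gives the two-sided p-value.
Step 5: p-value = 0.066667; compare to alpha = 0.1. reject H0.

U_X = 3, p = 0.066667, reject H0 at alpha = 0.1.


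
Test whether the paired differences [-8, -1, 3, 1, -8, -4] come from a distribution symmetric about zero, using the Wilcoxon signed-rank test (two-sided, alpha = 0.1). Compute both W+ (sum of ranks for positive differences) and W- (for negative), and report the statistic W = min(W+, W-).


Step 1: Drop any zero differences (none here) and take |d_i|.
|d| = [8, 1, 3, 1, 8, 4]
Step 2: Midrank |d_i| (ties get averaged ranks).
ranks: |8|->5.5, |1|->1.5, |3|->3, |1|->1.5, |8|->5.5, |4|->4
Step 3: Attach original signs; sum ranks with positive sign and with negative sign.
W+ = 3 + 1.5 = 4.5
W- = 5.5 + 1.5 + 5.5 + 4 = 16.5
(Check: W+ + W- = 21 should equal n(n+1)/2 = 21.)
Step 4: Test statistic W = min(W+, W-) = 4.5.
Step 5: Ties in |d|, so use the tie-corrected normal approximation.
        E[W] = n(n+1)/4 = 6*7/4 = 10.5.
        Tie groups: |d|=1 (t=2), |d|=8 (t=2); sum(t^3 - t) = 12.
        Var[W] = n(n+1)(2n+1)/24 - sum(t^3-t)/48 = 546/24 - 12/48 = 22.5.
        z = (W - E[W]) / sqrt(Var[W]) = (4.5 - 10.5) / 4.7434 = -1.2649.
        Two-sided p = 2*Phi(z) = 0.205903.
Step 6: alpha = 0.1. fail to reject H0.

W+ = 4.5, W- = 16.5, W = min = 4.5, p = 0.205903, fail to reject H0.


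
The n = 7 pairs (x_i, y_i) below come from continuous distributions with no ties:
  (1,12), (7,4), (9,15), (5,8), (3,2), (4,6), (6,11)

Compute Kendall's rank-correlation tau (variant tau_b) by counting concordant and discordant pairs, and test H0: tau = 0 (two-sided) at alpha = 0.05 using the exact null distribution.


Step 1: Enumerate the 21 unordered pairs (i,j) with i<j and classify each by sign(x_j-x_i) * sign(y_j-y_i).
  (1,2):dx=+6,dy=-8->D; (1,3):dx=+8,dy=+3->C; (1,4):dx=+4,dy=-4->D; (1,5):dx=+2,dy=-10->D
  (1,6):dx=+3,dy=-6->D; (1,7):dx=+5,dy=-1->D; (2,3):dx=+2,dy=+11->C; (2,4):dx=-2,dy=+4->D
  (2,5):dx=-4,dy=-2->C; (2,6):dx=-3,dy=+2->D; (2,7):dx=-1,dy=+7->D; (3,4):dx=-4,dy=-7->C
  (3,5):dx=-6,dy=-13->C; (3,6):dx=-5,dy=-9->C; (3,7):dx=-3,dy=-4->C; (4,5):dx=-2,dy=-6->C
  (4,6):dx=-1,dy=-2->C; (4,7):dx=+1,dy=+3->C; (5,6):dx=+1,dy=+4->C; (5,7):dx=+3,dy=+9->C
  (6,7):dx=+2,dy=+5->C
Step 2: C = 13, D = 8, total pairs = 21.
Step 3: tau = (C - D)/(n(n-1)/2) = (13 - 8)/21 = 0.238095.
Step 4: Exact two-sided p-value (enumerate n! = 5040 permutations of y under H0): p = 0.561905.
Step 5: alpha = 0.05. fail to reject H0.

tau_b = 0.2381 (C=13, D=8), p = 0.561905, fail to reject H0.


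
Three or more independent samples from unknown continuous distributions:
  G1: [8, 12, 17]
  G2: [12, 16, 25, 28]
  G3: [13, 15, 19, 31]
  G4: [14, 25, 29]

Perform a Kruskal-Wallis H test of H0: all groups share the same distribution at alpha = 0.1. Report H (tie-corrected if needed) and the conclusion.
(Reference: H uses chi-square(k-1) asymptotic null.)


Step 1: Combine all N = 14 observations and assign midranks.
sorted (value, group, rank): (8,G1,1), (12,G1,2.5), (12,G2,2.5), (13,G3,4), (14,G4,5), (15,G3,6), (16,G2,7), (17,G1,8), (19,G3,9), (25,G2,10.5), (25,G4,10.5), (28,G2,12), (29,G4,13), (31,G3,14)
Step 2: Sum ranks within each group.
R_1 = 11.5 (n_1 = 3)
R_2 = 32 (n_2 = 4)
R_3 = 33 (n_3 = 4)
R_4 = 28.5 (n_4 = 3)
Step 3: H = 12/(N(N+1)) * sum(R_i^2/n_i) - 3(N+1)
     = 12/(14*15) * (11.5^2/3 + 32^2/4 + 33^2/4 + 28.5^2/3) - 3*15
     = 0.057143 * 843.083 - 45
     = 3.176190.
Step 4: Ties present; correction factor C = 1 - 12/(14^3 - 14) = 0.995604. Corrected H = 3.176190 / 0.995604 = 3.190213.
Step 5: Under H0, H ~ chi^2(3); p-value = 0.363217.
Step 6: alpha = 0.1. fail to reject H0.

H = 3.1902, df = 3, p = 0.363217, fail to reject H0.


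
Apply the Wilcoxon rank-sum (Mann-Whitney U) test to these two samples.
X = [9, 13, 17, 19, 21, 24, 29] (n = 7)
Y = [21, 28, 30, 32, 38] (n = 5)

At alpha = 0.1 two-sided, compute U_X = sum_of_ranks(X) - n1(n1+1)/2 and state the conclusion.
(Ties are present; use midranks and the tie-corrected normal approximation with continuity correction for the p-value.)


Step 1: Combine and sort all 12 observations; assign midranks.
sorted (value, group): (9,X), (13,X), (17,X), (19,X), (21,X), (21,Y), (24,X), (28,Y), (29,X), (30,Y), (32,Y), (38,Y)
ranks: 9->1, 13->2, 17->3, 19->4, 21->5.5, 21->5.5, 24->7, 28->8, 29->9, 30->10, 32->11, 38->12
Step 2: Rank sum for X: R1 = 1 + 2 + 3 + 4 + 5.5 + 7 + 9 = 31.5.
Step 3: U_X = R1 - n1(n1+1)/2 = 31.5 - 7*8/2 = 31.5 - 28 = 3.5.
       U_Y = n1*n2 - U_X = 35 - 3.5 = 31.5.
Step 4: Ties are present, so use the tie-corrected normal approximation (with continuity correction) for the p-value.
Step 5: p-value = 0.028075; compare to alpha = 0.1. reject H0.

U_X = 3.5, p = 0.028075, reject H0 at alpha = 0.1.


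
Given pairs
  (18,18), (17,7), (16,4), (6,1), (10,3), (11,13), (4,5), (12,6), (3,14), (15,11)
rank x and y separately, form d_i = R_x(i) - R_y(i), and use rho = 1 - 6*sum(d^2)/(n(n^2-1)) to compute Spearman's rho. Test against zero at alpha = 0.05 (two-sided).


Step 1: Rank x and y separately (midranks; no ties here).
rank(x): 18->10, 17->9, 16->8, 6->3, 10->4, 11->5, 4->2, 12->6, 3->1, 15->7
rank(y): 18->10, 7->6, 4->3, 1->1, 3->2, 13->8, 5->4, 6->5, 14->9, 11->7
Step 2: d_i = R_x(i) - R_y(i); compute d_i^2.
  (10-10)^2=0, (9-6)^2=9, (8-3)^2=25, (3-1)^2=4, (4-2)^2=4, (5-8)^2=9, (2-4)^2=4, (6-5)^2=1, (1-9)^2=64, (7-7)^2=0
sum(d^2) = 120.
Step 3: rho = 1 - 6*120 / (10*(10^2 - 1)) = 1 - 720/990 = 0.272727.
Step 4: Under H0, t = rho * sqrt((n-2)/(1-rho^2)) = 0.8018 ~ t(8).
Step 5: Two-sided p-value from the t-distribution with 8 df = 0.445838.
Step 6: alpha = 0.05. fail to reject H0.

rho = 0.2727, p = 0.445838, fail to reject H0 at alpha = 0.05.


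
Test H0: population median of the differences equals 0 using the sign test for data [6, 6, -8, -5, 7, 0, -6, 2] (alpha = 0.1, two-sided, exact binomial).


Step 1: Discard zero differences. Original n = 8; n_eff = number of nonzero differences = 7.
Nonzero differences (with sign): +6, +6, -8, -5, +7, -6, +2
Step 2: Count signs: positive = 4, negative = 3.
Step 3: Under H0: P(positive) = 0.5, so the number of positives S ~ Bin(7, 0.5).
Step 4: Two-sided exact p-value = sum of Bin(7,0.5) probabilities at or below the observed probability = 1.000000.
Step 5: alpha = 0.1. fail to reject H0.

n_eff = 7, pos = 4, neg = 3, p = 1.000000, fail to reject H0.


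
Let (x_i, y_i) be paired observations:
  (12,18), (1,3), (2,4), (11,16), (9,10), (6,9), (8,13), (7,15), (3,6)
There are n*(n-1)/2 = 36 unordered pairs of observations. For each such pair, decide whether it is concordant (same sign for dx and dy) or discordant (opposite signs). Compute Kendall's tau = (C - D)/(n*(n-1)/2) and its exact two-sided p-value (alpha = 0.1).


Step 1: Enumerate the 36 unordered pairs (i,j) with i<j and classify each by sign(x_j-x_i) * sign(y_j-y_i).
  (1,2):dx=-11,dy=-15->C; (1,3):dx=-10,dy=-14->C; (1,4):dx=-1,dy=-2->C; (1,5):dx=-3,dy=-8->C
  (1,6):dx=-6,dy=-9->C; (1,7):dx=-4,dy=-5->C; (1,8):dx=-5,dy=-3->C; (1,9):dx=-9,dy=-12->C
  (2,3):dx=+1,dy=+1->C; (2,4):dx=+10,dy=+13->C; (2,5):dx=+8,dy=+7->C; (2,6):dx=+5,dy=+6->C
  (2,7):dx=+7,dy=+10->C; (2,8):dx=+6,dy=+12->C; (2,9):dx=+2,dy=+3->C; (3,4):dx=+9,dy=+12->C
  (3,5):dx=+7,dy=+6->C; (3,6):dx=+4,dy=+5->C; (3,7):dx=+6,dy=+9->C; (3,8):dx=+5,dy=+11->C
  (3,9):dx=+1,dy=+2->C; (4,5):dx=-2,dy=-6->C; (4,6):dx=-5,dy=-7->C; (4,7):dx=-3,dy=-3->C
  (4,8):dx=-4,dy=-1->C; (4,9):dx=-8,dy=-10->C; (5,6):dx=-3,dy=-1->C; (5,7):dx=-1,dy=+3->D
  (5,8):dx=-2,dy=+5->D; (5,9):dx=-6,dy=-4->C; (6,7):dx=+2,dy=+4->C; (6,8):dx=+1,dy=+6->C
  (6,9):dx=-3,dy=-3->C; (7,8):dx=-1,dy=+2->D; (7,9):dx=-5,dy=-7->C; (8,9):dx=-4,dy=-9->C
Step 2: C = 33, D = 3, total pairs = 36.
Step 3: tau = (C - D)/(n(n-1)/2) = (33 - 3)/36 = 0.833333.
Step 4: Exact two-sided p-value (enumerate n! = 362880 permutations of y under H0): p = 0.000854.
Step 5: alpha = 0.1. reject H0.

tau_b = 0.8333 (C=33, D=3), p = 0.000854, reject H0.


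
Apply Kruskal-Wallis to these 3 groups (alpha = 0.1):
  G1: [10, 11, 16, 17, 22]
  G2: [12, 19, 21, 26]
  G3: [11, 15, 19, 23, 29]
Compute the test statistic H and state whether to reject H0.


Step 1: Combine all N = 14 observations and assign midranks.
sorted (value, group, rank): (10,G1,1), (11,G1,2.5), (11,G3,2.5), (12,G2,4), (15,G3,5), (16,G1,6), (17,G1,7), (19,G2,8.5), (19,G3,8.5), (21,G2,10), (22,G1,11), (23,G3,12), (26,G2,13), (29,G3,14)
Step 2: Sum ranks within each group.
R_1 = 27.5 (n_1 = 5)
R_2 = 35.5 (n_2 = 4)
R_3 = 42 (n_3 = 5)
Step 3: H = 12/(N(N+1)) * sum(R_i^2/n_i) - 3(N+1)
     = 12/(14*15) * (27.5^2/5 + 35.5^2/4 + 42^2/5) - 3*15
     = 0.057143 * 819.112 - 45
     = 1.806429.
Step 4: Ties present; correction factor C = 1 - 12/(14^3 - 14) = 0.995604. Corrected H = 1.806429 / 0.995604 = 1.814404.
Step 5: Under H0, H ~ chi^2(2); p-value = 0.403652.
Step 6: alpha = 0.1. fail to reject H0.

H = 1.8144, df = 2, p = 0.403652, fail to reject H0.


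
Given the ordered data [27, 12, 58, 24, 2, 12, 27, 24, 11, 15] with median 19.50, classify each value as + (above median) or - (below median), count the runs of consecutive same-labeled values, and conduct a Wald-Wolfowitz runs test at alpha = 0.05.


Step 1: Compute median = 19.50; label A = above, B = below.
Labels in order: ABAABBAABB  (n_A = 5, n_B = 5)
Step 2: Count runs R = 6.
Step 3: Under H0 (random ordering), E[R] = 2*n_A*n_B/(n_A+n_B) + 1 = 2*5*5/10 + 1 = 6.0000.
        Var[R] = 2*n_A*n_B*(2*n_A*n_B - n_A - n_B) / ((n_A+n_B)^2 * (n_A+n_B-1)) = 2000/900 = 2.2222.
        SD[R] = 1.4907.
Step 4: R = E[R], so z = 0 with no continuity correction.
Step 5: Two-sided p-value via normal approximation = 2*(1 - Phi(|z|)) = 1.000000.
Step 6: alpha = 0.05. fail to reject H0.

R = 6, z = 0.0000, p = 1.000000, fail to reject H0.


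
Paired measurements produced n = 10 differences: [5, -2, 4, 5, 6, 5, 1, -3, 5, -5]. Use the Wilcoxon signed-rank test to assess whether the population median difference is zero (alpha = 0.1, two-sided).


Step 1: Drop any zero differences (none here) and take |d_i|.
|d| = [5, 2, 4, 5, 6, 5, 1, 3, 5, 5]
Step 2: Midrank |d_i| (ties get averaged ranks).
ranks: |5|->7, |2|->2, |4|->4, |5|->7, |6|->10, |5|->7, |1|->1, |3|->3, |5|->7, |5|->7
Step 3: Attach original signs; sum ranks with positive sign and with negative sign.
W+ = 7 + 4 + 7 + 10 + 7 + 1 + 7 = 43
W- = 2 + 3 + 7 = 12
(Check: W+ + W- = 55 should equal n(n+1)/2 = 55.)
Step 4: Test statistic W = min(W+, W-) = 12.
Step 5: Ties in |d|, so use the tie-corrected normal approximation.
        E[W] = n(n+1)/4 = 10*11/4 = 27.5.
        Tie groups: |d|=5 (t=5); sum(t^3 - t) = 120.
        Var[W] = n(n+1)(2n+1)/24 - sum(t^3-t)/48 = 2310/24 - 120/48 = 93.75.
        z = (W - E[W]) / sqrt(Var[W]) = (12 - 27.5) / 9.6825 = -1.6008.
        Two-sided p = 2*Phi(z) = 0.109414.
Step 6: alpha = 0.1. fail to reject H0.

W+ = 43, W- = 12, W = min = 12, p = 0.109414, fail to reject H0.


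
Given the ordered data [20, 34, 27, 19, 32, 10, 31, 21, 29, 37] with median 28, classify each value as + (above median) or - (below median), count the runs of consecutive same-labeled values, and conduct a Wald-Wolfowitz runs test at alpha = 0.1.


Step 1: Compute median = 28; label A = above, B = below.
Labels in order: BABBABABAA  (n_A = 5, n_B = 5)
Step 2: Count runs R = 8.
Step 3: Under H0 (random ordering), E[R] = 2*n_A*n_B/(n_A+n_B) + 1 = 2*5*5/10 + 1 = 6.0000.
        Var[R] = 2*n_A*n_B*(2*n_A*n_B - n_A - n_B) / ((n_A+n_B)^2 * (n_A+n_B-1)) = 2000/900 = 2.2222.
        SD[R] = 1.4907.
Step 4: Continuity-corrected z = (R - 0.5 - E[R]) / SD[R] = (8 - 0.5 - 6.0000) / 1.4907 = 1.0062.
Step 5: Two-sided p-value via normal approximation = 2*(1 - Phi(|z|)) = 0.314305.
Step 6: alpha = 0.1. fail to reject H0.

R = 8, z = 1.0062, p = 0.314305, fail to reject H0.


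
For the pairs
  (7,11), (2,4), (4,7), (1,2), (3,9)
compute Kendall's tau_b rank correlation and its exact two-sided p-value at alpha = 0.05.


Step 1: Enumerate the 10 unordered pairs (i,j) with i<j and classify each by sign(x_j-x_i) * sign(y_j-y_i).
  (1,2):dx=-5,dy=-7->C; (1,3):dx=-3,dy=-4->C; (1,4):dx=-6,dy=-9->C; (1,5):dx=-4,dy=-2->C
  (2,3):dx=+2,dy=+3->C; (2,4):dx=-1,dy=-2->C; (2,5):dx=+1,dy=+5->C; (3,4):dx=-3,dy=-5->C
  (3,5):dx=-1,dy=+2->D; (4,5):dx=+2,dy=+7->C
Step 2: C = 9, D = 1, total pairs = 10.
Step 3: tau = (C - D)/(n(n-1)/2) = (9 - 1)/10 = 0.800000.
Step 4: Exact two-sided p-value (enumerate n! = 120 permutations of y under H0): p = 0.083333.
Step 5: alpha = 0.05. fail to reject H0.

tau_b = 0.8000 (C=9, D=1), p = 0.083333, fail to reject H0.


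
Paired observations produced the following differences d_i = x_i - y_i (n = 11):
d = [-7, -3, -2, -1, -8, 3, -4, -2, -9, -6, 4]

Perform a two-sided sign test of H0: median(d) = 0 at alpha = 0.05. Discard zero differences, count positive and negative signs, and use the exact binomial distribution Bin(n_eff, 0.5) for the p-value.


Step 1: Discard zero differences. Original n = 11; n_eff = number of nonzero differences = 11.
Nonzero differences (with sign): -7, -3, -2, -1, -8, +3, -4, -2, -9, -6, +4
Step 2: Count signs: positive = 2, negative = 9.
Step 3: Under H0: P(positive) = 0.5, so the number of positives S ~ Bin(11, 0.5).
Step 4: Two-sided exact p-value = sum of Bin(11,0.5) probabilities at or below the observed probability = 0.065430.
Step 5: alpha = 0.05. fail to reject H0.

n_eff = 11, pos = 2, neg = 9, p = 0.065430, fail to reject H0.


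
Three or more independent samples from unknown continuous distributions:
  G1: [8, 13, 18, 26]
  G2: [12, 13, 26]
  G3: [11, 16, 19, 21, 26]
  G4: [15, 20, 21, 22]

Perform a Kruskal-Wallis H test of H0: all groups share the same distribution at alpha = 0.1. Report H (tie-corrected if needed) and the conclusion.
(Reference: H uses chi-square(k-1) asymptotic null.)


Step 1: Combine all N = 16 observations and assign midranks.
sorted (value, group, rank): (8,G1,1), (11,G3,2), (12,G2,3), (13,G1,4.5), (13,G2,4.5), (15,G4,6), (16,G3,7), (18,G1,8), (19,G3,9), (20,G4,10), (21,G3,11.5), (21,G4,11.5), (22,G4,13), (26,G1,15), (26,G2,15), (26,G3,15)
Step 2: Sum ranks within each group.
R_1 = 28.5 (n_1 = 4)
R_2 = 22.5 (n_2 = 3)
R_3 = 44.5 (n_3 = 5)
R_4 = 40.5 (n_4 = 4)
Step 3: H = 12/(N(N+1)) * sum(R_i^2/n_i) - 3(N+1)
     = 12/(16*17) * (28.5^2/4 + 22.5^2/3 + 44.5^2/5 + 40.5^2/4) - 3*17
     = 0.044118 * 1177.92 - 51
     = 0.967279.
Step 4: Ties present; correction factor C = 1 - 36/(16^3 - 16) = 0.991176. Corrected H = 0.967279 / 0.991176 = 0.975890.
Step 5: Under H0, H ~ chi^2(3); p-value = 0.807086.
Step 6: alpha = 0.1. fail to reject H0.

H = 0.9759, df = 3, p = 0.807086, fail to reject H0.


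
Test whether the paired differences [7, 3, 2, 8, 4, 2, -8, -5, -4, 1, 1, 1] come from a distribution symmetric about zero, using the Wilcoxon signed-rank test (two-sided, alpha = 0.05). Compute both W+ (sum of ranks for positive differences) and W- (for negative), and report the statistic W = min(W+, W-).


Step 1: Drop any zero differences (none here) and take |d_i|.
|d| = [7, 3, 2, 8, 4, 2, 8, 5, 4, 1, 1, 1]
Step 2: Midrank |d_i| (ties get averaged ranks).
ranks: |7|->10, |3|->6, |2|->4.5, |8|->11.5, |4|->7.5, |2|->4.5, |8|->11.5, |5|->9, |4|->7.5, |1|->2, |1|->2, |1|->2
Step 3: Attach original signs; sum ranks with positive sign and with negative sign.
W+ = 10 + 6 + 4.5 + 11.5 + 7.5 + 4.5 + 2 + 2 + 2 = 50
W- = 11.5 + 9 + 7.5 = 28
(Check: W+ + W- = 78 should equal n(n+1)/2 = 78.)
Step 4: Test statistic W = min(W+, W-) = 28.
Step 5: Ties in |d|, so use the tie-corrected normal approximation.
        E[W] = n(n+1)/4 = 12*13/4 = 39.
        Tie groups: |d|=1 (t=3), |d|=2 (t=2), |d|=4 (t=2), |d|=8 (t=2); sum(t^3 - t) = 42.
        Var[W] = n(n+1)(2n+1)/24 - sum(t^3-t)/48 = 3900/24 - 42/48 = 161.625.
        z = (W - E[W]) / sqrt(Var[W]) = (28 - 39) / 12.7132 = -0.8652.
        Two-sided p = 2*Phi(z) = 0.386905.
Step 6: alpha = 0.05. fail to reject H0.

W+ = 50, W- = 28, W = min = 28, p = 0.386905, fail to reject H0.


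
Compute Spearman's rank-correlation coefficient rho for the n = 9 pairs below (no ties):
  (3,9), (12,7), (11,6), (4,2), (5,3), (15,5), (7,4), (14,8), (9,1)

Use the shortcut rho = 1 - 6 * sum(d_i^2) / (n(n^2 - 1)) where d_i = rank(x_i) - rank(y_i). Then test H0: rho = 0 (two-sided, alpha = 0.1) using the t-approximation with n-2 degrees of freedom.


Step 1: Rank x and y separately (midranks; no ties here).
rank(x): 3->1, 12->7, 11->6, 4->2, 5->3, 15->9, 7->4, 14->8, 9->5
rank(y): 9->9, 7->7, 6->6, 2->2, 3->3, 5->5, 4->4, 8->8, 1->1
Step 2: d_i = R_x(i) - R_y(i); compute d_i^2.
  (1-9)^2=64, (7-7)^2=0, (6-6)^2=0, (2-2)^2=0, (3-3)^2=0, (9-5)^2=16, (4-4)^2=0, (8-8)^2=0, (5-1)^2=16
sum(d^2) = 96.
Step 3: rho = 1 - 6*96 / (9*(9^2 - 1)) = 1 - 576/720 = 0.200000.
Step 4: Under H0, t = rho * sqrt((n-2)/(1-rho^2)) = 0.5401 ~ t(7).
Step 5: Two-sided p-value from the t-distribution with 7 df = 0.605901.
Step 6: alpha = 0.1. fail to reject H0.

rho = 0.2000, p = 0.605901, fail to reject H0 at alpha = 0.1.


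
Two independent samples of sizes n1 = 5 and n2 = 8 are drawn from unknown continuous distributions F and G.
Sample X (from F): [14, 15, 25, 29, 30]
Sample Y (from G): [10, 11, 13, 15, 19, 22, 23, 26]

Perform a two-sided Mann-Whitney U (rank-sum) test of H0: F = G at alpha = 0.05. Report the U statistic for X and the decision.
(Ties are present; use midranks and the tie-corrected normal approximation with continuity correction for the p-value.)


Step 1: Combine and sort all 13 observations; assign midranks.
sorted (value, group): (10,Y), (11,Y), (13,Y), (14,X), (15,X), (15,Y), (19,Y), (22,Y), (23,Y), (25,X), (26,Y), (29,X), (30,X)
ranks: 10->1, 11->2, 13->3, 14->4, 15->5.5, 15->5.5, 19->7, 22->8, 23->9, 25->10, 26->11, 29->12, 30->13
Step 2: Rank sum for X: R1 = 4 + 5.5 + 10 + 12 + 13 = 44.5.
Step 3: U_X = R1 - n1(n1+1)/2 = 44.5 - 5*6/2 = 44.5 - 15 = 29.5.
       U_Y = n1*n2 - U_X = 40 - 29.5 = 10.5.
Step 4: Ties are present, so use the tie-corrected normal approximation (with continuity correction) for the p-value.
Step 5: p-value = 0.187076; compare to alpha = 0.05. fail to reject H0.

U_X = 29.5, p = 0.187076, fail to reject H0 at alpha = 0.05.


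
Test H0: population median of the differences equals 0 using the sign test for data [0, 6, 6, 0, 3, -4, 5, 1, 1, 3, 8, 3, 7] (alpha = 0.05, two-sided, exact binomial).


Step 1: Discard zero differences. Original n = 13; n_eff = number of nonzero differences = 11.
Nonzero differences (with sign): +6, +6, +3, -4, +5, +1, +1, +3, +8, +3, +7
Step 2: Count signs: positive = 10, negative = 1.
Step 3: Under H0: P(positive) = 0.5, so the number of positives S ~ Bin(11, 0.5).
Step 4: Two-sided exact p-value = sum of Bin(11,0.5) probabilities at or below the observed probability = 0.011719.
Step 5: alpha = 0.05. reject H0.

n_eff = 11, pos = 10, neg = 1, p = 0.011719, reject H0.


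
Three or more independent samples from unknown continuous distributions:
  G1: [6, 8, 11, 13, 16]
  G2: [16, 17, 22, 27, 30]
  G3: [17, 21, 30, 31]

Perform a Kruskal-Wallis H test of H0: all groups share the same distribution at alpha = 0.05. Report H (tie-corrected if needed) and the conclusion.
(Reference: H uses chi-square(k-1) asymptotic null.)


Step 1: Combine all N = 14 observations and assign midranks.
sorted (value, group, rank): (6,G1,1), (8,G1,2), (11,G1,3), (13,G1,4), (16,G1,5.5), (16,G2,5.5), (17,G2,7.5), (17,G3,7.5), (21,G3,9), (22,G2,10), (27,G2,11), (30,G2,12.5), (30,G3,12.5), (31,G3,14)
Step 2: Sum ranks within each group.
R_1 = 15.5 (n_1 = 5)
R_2 = 46.5 (n_2 = 5)
R_3 = 43 (n_3 = 4)
Step 3: H = 12/(N(N+1)) * sum(R_i^2/n_i) - 3(N+1)
     = 12/(14*15) * (15.5^2/5 + 46.5^2/5 + 43^2/4) - 3*15
     = 0.057143 * 942.75 - 45
     = 8.871429.
Step 4: Ties present; correction factor C = 1 - 18/(14^3 - 14) = 0.993407. Corrected H = 8.871429 / 0.993407 = 8.930310.
Step 5: Under H0, H ~ chi^2(2); p-value = 0.011503.
Step 6: alpha = 0.05. reject H0.

H = 8.9303, df = 2, p = 0.011503, reject H0.


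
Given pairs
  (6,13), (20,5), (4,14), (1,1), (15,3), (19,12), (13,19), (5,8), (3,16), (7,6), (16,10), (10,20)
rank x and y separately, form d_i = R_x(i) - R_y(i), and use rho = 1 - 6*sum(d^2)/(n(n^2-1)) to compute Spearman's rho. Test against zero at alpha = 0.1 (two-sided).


Step 1: Rank x and y separately (midranks; no ties here).
rank(x): 6->5, 20->12, 4->3, 1->1, 15->9, 19->11, 13->8, 5->4, 3->2, 7->6, 16->10, 10->7
rank(y): 13->8, 5->3, 14->9, 1->1, 3->2, 12->7, 19->11, 8->5, 16->10, 6->4, 10->6, 20->12
Step 2: d_i = R_x(i) - R_y(i); compute d_i^2.
  (5-8)^2=9, (12-3)^2=81, (3-9)^2=36, (1-1)^2=0, (9-2)^2=49, (11-7)^2=16, (8-11)^2=9, (4-5)^2=1, (2-10)^2=64, (6-4)^2=4, (10-6)^2=16, (7-12)^2=25
sum(d^2) = 310.
Step 3: rho = 1 - 6*310 / (12*(12^2 - 1)) = 1 - 1860/1716 = -0.083916.
Step 4: Under H0, t = rho * sqrt((n-2)/(1-rho^2)) = -0.2663 ~ t(10).
Step 5: Two-sided p-value from the t-distribution with 10 df = 0.795415.
Step 6: alpha = 0.1. fail to reject H0.

rho = -0.0839, p = 0.795415, fail to reject H0 at alpha = 0.1.


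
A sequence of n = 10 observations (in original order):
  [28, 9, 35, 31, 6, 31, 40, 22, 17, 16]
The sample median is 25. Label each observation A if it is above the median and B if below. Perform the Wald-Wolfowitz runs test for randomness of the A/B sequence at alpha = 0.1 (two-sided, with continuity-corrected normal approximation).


Step 1: Compute median = 25; label A = above, B = below.
Labels in order: ABAABAABBB  (n_A = 5, n_B = 5)
Step 2: Count runs R = 6.
Step 3: Under H0 (random ordering), E[R] = 2*n_A*n_B/(n_A+n_B) + 1 = 2*5*5/10 + 1 = 6.0000.
        Var[R] = 2*n_A*n_B*(2*n_A*n_B - n_A - n_B) / ((n_A+n_B)^2 * (n_A+n_B-1)) = 2000/900 = 2.2222.
        SD[R] = 1.4907.
Step 4: R = E[R], so z = 0 with no continuity correction.
Step 5: Two-sided p-value via normal approximation = 2*(1 - Phi(|z|)) = 1.000000.
Step 6: alpha = 0.1. fail to reject H0.

R = 6, z = 0.0000, p = 1.000000, fail to reject H0.


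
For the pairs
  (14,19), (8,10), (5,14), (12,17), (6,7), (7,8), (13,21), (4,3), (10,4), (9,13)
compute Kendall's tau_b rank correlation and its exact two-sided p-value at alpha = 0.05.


Step 1: Enumerate the 45 unordered pairs (i,j) with i<j and classify each by sign(x_j-x_i) * sign(y_j-y_i).
  (1,2):dx=-6,dy=-9->C; (1,3):dx=-9,dy=-5->C; (1,4):dx=-2,dy=-2->C; (1,5):dx=-8,dy=-12->C
  (1,6):dx=-7,dy=-11->C; (1,7):dx=-1,dy=+2->D; (1,8):dx=-10,dy=-16->C; (1,9):dx=-4,dy=-15->C
  (1,10):dx=-5,dy=-6->C; (2,3):dx=-3,dy=+4->D; (2,4):dx=+4,dy=+7->C; (2,5):dx=-2,dy=-3->C
  (2,6):dx=-1,dy=-2->C; (2,7):dx=+5,dy=+11->C; (2,8):dx=-4,dy=-7->C; (2,9):dx=+2,dy=-6->D
  (2,10):dx=+1,dy=+3->C; (3,4):dx=+7,dy=+3->C; (3,5):dx=+1,dy=-7->D; (3,6):dx=+2,dy=-6->D
  (3,7):dx=+8,dy=+7->C; (3,8):dx=-1,dy=-11->C; (3,9):dx=+5,dy=-10->D; (3,10):dx=+4,dy=-1->D
  (4,5):dx=-6,dy=-10->C; (4,6):dx=-5,dy=-9->C; (4,7):dx=+1,dy=+4->C; (4,8):dx=-8,dy=-14->C
  (4,9):dx=-2,dy=-13->C; (4,10):dx=-3,dy=-4->C; (5,6):dx=+1,dy=+1->C; (5,7):dx=+7,dy=+14->C
  (5,8):dx=-2,dy=-4->C; (5,9):dx=+4,dy=-3->D; (5,10):dx=+3,dy=+6->C; (6,7):dx=+6,dy=+13->C
  (6,8):dx=-3,dy=-5->C; (6,9):dx=+3,dy=-4->D; (6,10):dx=+2,dy=+5->C; (7,8):dx=-9,dy=-18->C
  (7,9):dx=-3,dy=-17->C; (7,10):dx=-4,dy=-8->C; (8,9):dx=+6,dy=+1->C; (8,10):dx=+5,dy=+10->C
  (9,10):dx=-1,dy=+9->D
Step 2: C = 35, D = 10, total pairs = 45.
Step 3: tau = (C - D)/(n(n-1)/2) = (35 - 10)/45 = 0.555556.
Step 4: Exact two-sided p-value (enumerate n! = 3628800 permutations of y under H0): p = 0.028609.
Step 5: alpha = 0.05. reject H0.

tau_b = 0.5556 (C=35, D=10), p = 0.028609, reject H0.
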